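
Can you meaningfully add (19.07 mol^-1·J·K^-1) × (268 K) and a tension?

No

Dimensions:
  (19.07 mol^-1·J·K^-1) × (268 K):  [kg·m²·s⁻²·K⁻¹·mol⁻¹] · [K] = kg·m²·s⁻²·mol⁻¹
  a tension:  [tension] = kg·m·s⁻²
kg·m²·s⁻²·mol⁻¹ ≠ kg·m·s⁻², so they cannot be added.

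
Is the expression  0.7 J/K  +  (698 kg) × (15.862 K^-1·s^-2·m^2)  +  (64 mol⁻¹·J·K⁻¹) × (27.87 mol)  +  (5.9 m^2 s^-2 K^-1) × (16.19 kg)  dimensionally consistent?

Work out the base dimensions of each:
  0.7 J/K:  J·K⁻¹ = N·m·K⁻¹ = kg·m²·s⁻²·K⁻¹
  (698 kg) × (15.862 K^-1·s^-2·m^2):  [kg] · [m²·s⁻²·K⁻¹] = kg·m²·s⁻²·K⁻¹
  (64 mol⁻¹·J·K⁻¹) × (27.87 mol):  [kg·m²·s⁻²·K⁻¹·mol⁻¹] · [mol] = kg·m²·s⁻²·K⁻¹
  (5.9 m^2 s^-2 K^-1) × (16.19 kg):  [m²·s⁻²·K⁻¹] · [kg] = kg·m²·s⁻²·K⁻¹
Every term reduces to kg·m²·s⁻²·K⁻¹.

Yes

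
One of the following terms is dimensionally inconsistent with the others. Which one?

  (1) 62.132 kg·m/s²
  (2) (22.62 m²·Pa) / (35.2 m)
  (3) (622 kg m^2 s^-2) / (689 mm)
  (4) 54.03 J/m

(2)

Work out the base dimensions of each:
  (1) kg·m·s⁻²
  (2) [kg·m·s⁻²] / [m] = kg·s⁻²
  (3) [kg·m²·s⁻²] / [m] = kg·m·s⁻²
  (4) J·m⁻¹ = N·m·m⁻¹ = kg·m·s⁻²
All reduce to kg·m·s⁻² except (2), which is kg·s⁻².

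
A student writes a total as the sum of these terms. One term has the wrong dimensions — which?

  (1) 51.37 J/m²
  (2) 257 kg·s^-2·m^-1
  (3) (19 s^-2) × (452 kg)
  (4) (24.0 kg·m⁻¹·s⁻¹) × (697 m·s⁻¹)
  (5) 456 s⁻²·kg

(2)

Expand each in SI base units:
  (1) J·m⁻² = N·m·m⁻² = kg·s⁻²
  (2) kg·m⁻¹·s⁻²
  (3) [s⁻²] · [kg] = kg·s⁻²
  (4) [kg·m⁻¹·s⁻¹] · [m·s⁻¹] = kg·s⁻²
  (5) kg·s⁻²
All reduce to kg·s⁻² except (2), which is kg·m⁻¹·s⁻².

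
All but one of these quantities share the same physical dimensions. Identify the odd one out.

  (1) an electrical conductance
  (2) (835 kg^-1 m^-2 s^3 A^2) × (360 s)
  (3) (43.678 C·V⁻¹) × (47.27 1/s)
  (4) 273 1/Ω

(2)

Expand each in SI base units:
  (1) [electrical conductance] = kg⁻¹·m⁻²·s³·A²
  (2) [kg⁻¹·m⁻²·s³·A²] · [s] = kg⁻¹·m⁻²·s⁴·A²
  (3) [kg⁻¹·m⁻²·s⁴·A²] · [s⁻¹] = kg⁻¹·m⁻²·s³·A²
  (4) Ω⁻¹ = (V·A⁻¹)⁻¹ = kg⁻¹·m⁻²·s³·A²
All reduce to kg⁻¹·m⁻²·s³·A² except (2), which is kg⁻¹·m⁻²·s⁴·A².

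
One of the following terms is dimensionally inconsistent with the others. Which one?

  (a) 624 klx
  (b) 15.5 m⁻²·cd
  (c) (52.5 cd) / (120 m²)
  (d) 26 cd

Work out the base dimensions of each:
  (a) lx = lm·m⁻² = m⁻²·cd
  (b) cd·m⁻² = m⁻²·cd
  (c) [cd] / [m²] = m⁻²·cd
  (d) cd
All reduce to m⁻²·cd except (d), which is cd.

(d)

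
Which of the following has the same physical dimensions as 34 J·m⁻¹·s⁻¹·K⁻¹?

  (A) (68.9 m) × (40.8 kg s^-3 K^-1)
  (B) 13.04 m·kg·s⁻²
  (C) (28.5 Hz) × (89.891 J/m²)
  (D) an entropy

Reference: J·s⁻¹·m⁻¹·K⁻¹ = N·m·s⁻¹·m⁻¹·K⁻¹ = kg·m·s⁻³·K⁻¹.
Each option:
  (A) [m] · [kg·s⁻³·K⁻¹] = kg·m·s⁻³·K⁻¹  ← same
  (B) kg·m·s⁻²
  (C) [s⁻¹] · [kg·s⁻²] = kg·s⁻³
  (D) [entropy] = kg·m²·s⁻²·K⁻¹
Only (A) matches kg·m·s⁻³·K⁻¹.

(A)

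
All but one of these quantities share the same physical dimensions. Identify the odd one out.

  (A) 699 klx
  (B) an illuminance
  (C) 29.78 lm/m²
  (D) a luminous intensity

Work out the base dimensions of each:
  (A) lx = lm·m⁻² = m⁻²·cd
  (B) [illuminance] = m⁻²·cd
  (C) lm·m⁻² = cd·m⁻² = m⁻²·cd
  (D) [luminous intensity] = cd
All reduce to m⁻²·cd except (D), which is cd.

(D)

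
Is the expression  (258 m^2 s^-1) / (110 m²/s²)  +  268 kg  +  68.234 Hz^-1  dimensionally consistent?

In SI base units:
  (258 m^2 s^-1) / (110 m²/s²):  [m²·s⁻¹] / [m²·s⁻²] = s
  268 kg:  kg
  68.234 Hz^-1:  Hz⁻¹ = (s⁻¹)⁻¹ = s
The terms do not share a single dimension (kg vs s).

No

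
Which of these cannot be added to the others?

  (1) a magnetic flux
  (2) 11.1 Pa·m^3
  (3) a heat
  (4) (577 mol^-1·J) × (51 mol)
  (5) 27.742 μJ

Dimensions:
  (1) [magnetic flux] = kg·m²·s⁻²·A⁻¹
  (2) Pa·m³ = N·m⁻²·m³ = kg·m²·s⁻²
  (3) [heat] = kg·m²·s⁻²
  (4) [kg·m²·s⁻²·mol⁻¹] · [mol] = kg·m²·s⁻²
  (5) J = N·m = kg·m²·s⁻²
All reduce to kg·m²·s⁻² except (1), which is kg·m²·s⁻²·A⁻¹.

(1)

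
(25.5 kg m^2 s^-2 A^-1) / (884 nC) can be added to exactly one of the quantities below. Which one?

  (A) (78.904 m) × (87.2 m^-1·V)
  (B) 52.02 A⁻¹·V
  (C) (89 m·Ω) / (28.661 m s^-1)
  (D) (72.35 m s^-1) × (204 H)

Reference: [kg·m²·s⁻²·A⁻¹] / [s·A] = kg·m²·s⁻³·A⁻².
Each option:
  (A) [m] · [kg·m·s⁻³·A⁻¹] = kg·m²·s⁻³·A⁻¹
  (B) V·A⁻¹ = J·C⁻¹·A⁻¹ = kg·m²·s⁻³·A⁻²  ← same
  (C) [kg·m³·s⁻³·A⁻²] / [m·s⁻¹] = kg·m²·s⁻²·A⁻²
  (D) [m·s⁻¹] · [kg·m²·s⁻²·A⁻²] = kg·m³·s⁻³·A⁻²
Only (B) matches kg·m²·s⁻³·A⁻².

(B)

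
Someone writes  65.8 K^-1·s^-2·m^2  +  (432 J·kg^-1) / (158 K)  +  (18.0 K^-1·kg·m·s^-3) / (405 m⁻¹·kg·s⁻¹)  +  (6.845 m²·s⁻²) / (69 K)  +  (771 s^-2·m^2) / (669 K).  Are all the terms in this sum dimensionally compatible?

Yes

Dimensions:
  65.8 K^-1·s^-2·m^2:  m²·s⁻²·K⁻¹
  (432 J·kg^-1) / (158 K):  [m²·s⁻²] / [K] = m²·s⁻²·K⁻¹
  (18.0 K^-1·kg·m·s^-3) / (405 m⁻¹·kg·s⁻¹):  [kg·m·s⁻³·K⁻¹] / [kg·m⁻¹·s⁻¹] = m²·s⁻²·K⁻¹
  (6.845 m²·s⁻²) / (69 K):  [m²·s⁻²] / [K] = m²·s⁻²·K⁻¹
  (771 s^-2·m^2) / (669 K):  [m²·s⁻²] / [K] = m²·s⁻²·K⁻¹
Every term reduces to m²·s⁻²·K⁻¹.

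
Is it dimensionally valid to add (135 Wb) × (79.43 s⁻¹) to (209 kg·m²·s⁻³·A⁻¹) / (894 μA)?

Dimensions:
  (135 Wb) × (79.43 s⁻¹):  [kg·m²·s⁻²·A⁻¹] · [s⁻¹] = kg·m²·s⁻³·A⁻¹
  (209 kg·m²·s⁻³·A⁻¹) / (894 μA):  [kg·m²·s⁻³·A⁻¹] / [A] = kg·m²·s⁻³·A⁻²
kg·m²·s⁻³·A⁻¹ ≠ kg·m²·s⁻³·A⁻², so they cannot be added.

No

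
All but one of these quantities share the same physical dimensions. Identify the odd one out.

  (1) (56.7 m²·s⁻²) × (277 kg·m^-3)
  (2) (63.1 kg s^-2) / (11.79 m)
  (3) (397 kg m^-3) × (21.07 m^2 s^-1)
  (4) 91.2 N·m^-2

(3)

Dimensions:
  (1) [m²·s⁻²] · [kg·m⁻³] = kg·m⁻¹·s⁻²
  (2) [kg·s⁻²] / [m] = kg·m⁻¹·s⁻²
  (3) [kg·m⁻³] · [m²·s⁻¹] = kg·m⁻¹·s⁻¹
  (4) N·m⁻² = kg·m·s⁻²·m⁻² = kg·m⁻¹·s⁻²
All reduce to kg·m⁻¹·s⁻² except (3), which is kg·m⁻¹·s⁻¹.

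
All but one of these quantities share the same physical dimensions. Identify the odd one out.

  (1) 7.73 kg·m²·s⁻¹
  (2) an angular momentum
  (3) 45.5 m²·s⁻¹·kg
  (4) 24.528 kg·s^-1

Work out the base dimensions of each:
  (1) kg·m²·s⁻¹
  (2) [angular momentum] = kg·m²·s⁻¹
  (3) kg·m²·s⁻¹
  (4) kg·s⁻¹
All reduce to kg·m²·s⁻¹ except (4), which is kg·s⁻¹.

(4)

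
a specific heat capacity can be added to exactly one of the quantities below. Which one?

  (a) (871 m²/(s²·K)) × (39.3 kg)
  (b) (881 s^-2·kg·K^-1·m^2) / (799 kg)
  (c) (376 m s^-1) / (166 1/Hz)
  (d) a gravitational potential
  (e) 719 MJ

Reference: [specific heat capacity] = m²·s⁻²·K⁻¹.
Each option:
  (a) [m²·s⁻²·K⁻¹] · [kg] = kg·m²·s⁻²·K⁻¹
  (b) [kg·m²·s⁻²·K⁻¹] / [kg] = m²·s⁻²·K⁻¹  ← same
  (c) [m·s⁻¹] / [s] = m·s⁻²
  (d) [gravitational potential] = m²·s⁻²
  (e) J = N·m = kg·m²·s⁻²
Only (b) matches m²·s⁻²·K⁻¹.

(b)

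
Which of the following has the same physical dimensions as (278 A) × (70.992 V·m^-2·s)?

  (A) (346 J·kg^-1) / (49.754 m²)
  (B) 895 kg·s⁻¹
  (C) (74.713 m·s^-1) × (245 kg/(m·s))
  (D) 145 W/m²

Reference: [A] · [kg·s⁻²·A⁻¹] = kg·s⁻².
Each option:
  (A) [m²·s⁻²] / [m²] = s⁻²
  (B) kg·s⁻¹
  (C) [m·s⁻¹] · [kg·m⁻¹·s⁻¹] = kg·s⁻²  ← same
  (D) W·m⁻² = J·s⁻¹·m⁻² = kg·s⁻³
Only (C) matches kg·s⁻².

(C)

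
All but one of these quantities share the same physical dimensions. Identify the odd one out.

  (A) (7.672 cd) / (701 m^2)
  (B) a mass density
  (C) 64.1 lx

(B)

In SI base units:
  (A) [cd] / [m²] = m⁻²·cd
  (B) [mass density] = kg·m⁻³
  (C) lx = lm·m⁻² = m⁻²·cd
All reduce to m⁻²·cd except (B), which is kg·m⁻³.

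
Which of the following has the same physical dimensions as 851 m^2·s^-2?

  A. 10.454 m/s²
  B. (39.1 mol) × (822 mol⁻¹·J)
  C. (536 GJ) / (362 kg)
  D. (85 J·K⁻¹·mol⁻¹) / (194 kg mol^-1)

Reference: m²·s⁻².
Each option:
  A. m·s⁻²
  B. [mol] · [kg·m²·s⁻²·mol⁻¹] = kg·m²·s⁻²
  C. [kg·m²·s⁻²] / [kg] = m²·s⁻²  ← same
  D. [kg·m²·s⁻²·K⁻¹·mol⁻¹] / [kg·mol⁻¹] = m²·s⁻²·K⁻¹
Only C. matches m²·s⁻².

C.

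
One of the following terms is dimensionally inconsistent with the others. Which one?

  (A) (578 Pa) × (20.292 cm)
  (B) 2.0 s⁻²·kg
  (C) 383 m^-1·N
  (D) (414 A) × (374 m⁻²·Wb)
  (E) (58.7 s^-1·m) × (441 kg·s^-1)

Reduce each to base SI dimensions:
  (A) [kg·m⁻¹·s⁻²] · [m] = kg·s⁻²
  (B) kg·s⁻²
  (C) N·m⁻¹ = kg·m·s⁻²·m⁻¹ = kg·s⁻²
  (D) [A] · [kg·s⁻²·A⁻¹] = kg·s⁻²
  (E) [m·s⁻¹] · [kg·s⁻¹] = kg·m·s⁻²
All reduce to kg·s⁻² except (E), which is kg·m·s⁻².

(E)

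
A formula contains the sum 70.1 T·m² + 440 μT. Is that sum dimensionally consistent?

No

Dimensions:
  70.1 T·m²:  T·m² = Wb·m⁻²·m² = kg·m²·s⁻²·A⁻¹
  440 μT:  T = Wb·m⁻² = kg·s⁻²·A⁻¹
kg·m²·s⁻²·A⁻¹ ≠ kg·s⁻²·A⁻¹, so they cannot be added.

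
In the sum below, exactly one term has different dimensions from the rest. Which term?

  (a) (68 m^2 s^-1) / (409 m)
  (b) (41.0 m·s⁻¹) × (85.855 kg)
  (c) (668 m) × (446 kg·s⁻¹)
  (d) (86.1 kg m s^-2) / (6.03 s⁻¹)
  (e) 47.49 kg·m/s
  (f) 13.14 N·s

(a)

Dimensions:
  (a) [m²·s⁻¹] / [m] = m·s⁻¹
  (b) [m·s⁻¹] · [kg] = kg·m·s⁻¹
  (c) [m] · [kg·s⁻¹] = kg·m·s⁻¹
  (d) [kg·m·s⁻²] / [s⁻¹] = kg·m·s⁻¹
  (e) kg·m·s⁻¹
  (f) N·s = kg·m·s⁻²·s = kg·m·s⁻¹
All reduce to kg·m·s⁻¹ except (a), which is m·s⁻¹.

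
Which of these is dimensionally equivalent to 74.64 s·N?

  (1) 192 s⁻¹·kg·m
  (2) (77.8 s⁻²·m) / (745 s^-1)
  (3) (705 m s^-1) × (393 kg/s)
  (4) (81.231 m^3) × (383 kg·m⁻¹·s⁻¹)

(1)

Reference: N·s = kg·m·s⁻²·s = kg·m·s⁻¹.
Each option:
  (1) kg·m·s⁻¹  ← same
  (2) [m·s⁻²] / [s⁻¹] = m·s⁻¹
  (3) [m·s⁻¹] · [kg·s⁻¹] = kg·m·s⁻²
  (4) [m³] · [kg·m⁻¹·s⁻¹] = kg·m²·s⁻¹
Only (1) matches kg·m·s⁻¹.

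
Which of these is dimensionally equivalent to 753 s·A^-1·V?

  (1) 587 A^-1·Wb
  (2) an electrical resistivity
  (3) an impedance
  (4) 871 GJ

Reference: V·s·A⁻¹ = J·C⁻¹·s·A⁻¹ = kg·m²·s⁻²·A⁻².
Each option:
  (1) Wb·A⁻¹ = V·s·A⁻¹ = kg·m²·s⁻²·A⁻²  ← same
  (2) [electrical resistivity] = kg·m³·s⁻³·A⁻²
  (3) [impedance] = kg·m²·s⁻³·A⁻²
  (4) J = N·m = kg·m²·s⁻²
Only (1) matches kg·m²·s⁻²·A⁻².

(1)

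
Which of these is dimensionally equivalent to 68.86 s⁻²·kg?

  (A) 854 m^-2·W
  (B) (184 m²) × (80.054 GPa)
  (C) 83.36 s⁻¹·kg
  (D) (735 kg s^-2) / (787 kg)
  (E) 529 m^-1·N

Reference: kg·s⁻².
Each option:
  (A) W·m⁻² = J·s⁻¹·m⁻² = kg·s⁻³
  (B) [m²] · [kg·m⁻¹·s⁻²] = kg·m·s⁻²
  (C) kg·s⁻¹
  (D) [kg·s⁻²] / [kg] = s⁻²
  (E) N·m⁻¹ = kg·m·s⁻²·m⁻¹ = kg·s⁻²  ← same
Only (E) matches kg·s⁻².

(E)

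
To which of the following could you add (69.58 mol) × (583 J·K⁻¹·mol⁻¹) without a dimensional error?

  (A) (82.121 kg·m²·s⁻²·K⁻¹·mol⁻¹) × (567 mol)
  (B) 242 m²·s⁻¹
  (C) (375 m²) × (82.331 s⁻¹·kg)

Reference: [mol] · [kg·m²·s⁻²·K⁻¹·mol⁻¹] = kg·m²·s⁻²·K⁻¹.
Each option:
  (A) [kg·m²·s⁻²·K⁻¹·mol⁻¹] · [mol] = kg·m²·s⁻²·K⁻¹  ← same
  (B) m²·s⁻¹
  (C) [m²] · [kg·s⁻¹] = kg·m²·s⁻¹
Only (A) matches kg·m²·s⁻²·K⁻¹.

(A)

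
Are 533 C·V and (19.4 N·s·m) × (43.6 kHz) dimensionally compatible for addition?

Expand each in SI base units:
  533 C·V:  C·V = s·A·J·C⁻¹ = kg·m²·s⁻²
  (19.4 N·s·m) × (43.6 kHz):  [kg·m²·s⁻¹] · [s⁻¹] = kg·m²·s⁻²
Both are kg·m²·s⁻², so they have the same dimensions and can be added.

Yes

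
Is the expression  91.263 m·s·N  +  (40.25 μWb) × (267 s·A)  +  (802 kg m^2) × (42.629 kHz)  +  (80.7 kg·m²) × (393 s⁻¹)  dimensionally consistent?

Yes

Reduce each to base SI dimensions:
  91.263 m·s·N:  N·m·s = kg·m·s⁻²·m·s = kg·m²·s⁻¹
  (40.25 μWb) × (267 s·A):  [kg·m²·s⁻²·A⁻¹] · [s·A] = kg·m²·s⁻¹
  (802 kg m^2) × (42.629 kHz):  [kg·m²] · [s⁻¹] = kg·m²·s⁻¹
  (80.7 kg·m²) × (393 s⁻¹):  [kg·m²] · [s⁻¹] = kg·m²·s⁻¹
Every term reduces to kg·m²·s⁻¹.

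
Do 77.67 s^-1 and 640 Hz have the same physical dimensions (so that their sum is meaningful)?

Work out the base dimensions of each:
  77.67 s^-1:  s⁻¹
  640 Hz:  Hz = s⁻¹
Both are s⁻¹, so they have the same dimensions and can be added.

Yes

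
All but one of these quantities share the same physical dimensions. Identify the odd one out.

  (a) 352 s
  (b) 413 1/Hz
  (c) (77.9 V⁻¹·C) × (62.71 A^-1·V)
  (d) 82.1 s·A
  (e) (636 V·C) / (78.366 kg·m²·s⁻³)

(d)

In SI base units:
  (a) s
  (b) Hz⁻¹ = (s⁻¹)⁻¹ = s
  (c) [kg⁻¹·m⁻²·s⁴·A²] · [kg·m²·s⁻³·A⁻²] = s
  (d) A·s = s·A
  (e) [kg·m²·s⁻²] / [kg·m²·s⁻³] = s
All reduce to s except (d), which is s·A.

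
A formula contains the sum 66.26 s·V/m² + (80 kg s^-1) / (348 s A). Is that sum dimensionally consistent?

Reduce each to base SI dimensions:
  66.26 s·V/m²:  V·s·m⁻² = J·C⁻¹·s·m⁻² = kg·s⁻²·A⁻¹
  (80 kg s^-1) / (348 s A):  [kg·s⁻¹] / [s·A] = kg·s⁻²·A⁻¹
Both are kg·s⁻²·A⁻¹, so they have the same dimensions and can be added.

Yes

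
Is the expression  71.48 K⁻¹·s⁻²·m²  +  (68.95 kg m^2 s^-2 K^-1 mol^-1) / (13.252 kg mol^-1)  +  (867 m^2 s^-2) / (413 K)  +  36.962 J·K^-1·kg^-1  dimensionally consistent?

Yes

In SI base units:
  71.48 K⁻¹·s⁻²·m²:  m²·s⁻²·K⁻¹
  (68.95 kg m^2 s^-2 K^-1 mol^-1) / (13.252 kg mol^-1):  [kg·m²·s⁻²·K⁻¹·mol⁻¹] / [kg·mol⁻¹] = m²·s⁻²·K⁻¹
  (867 m^2 s^-2) / (413 K):  [m²·s⁻²] / [K] = m²·s⁻²·K⁻¹
  36.962 J·K^-1·kg^-1:  J·kg⁻¹·K⁻¹ = N·m·kg⁻¹·K⁻¹ = m²·s⁻²·K⁻¹
Every term reduces to m²·s⁻²·K⁻¹.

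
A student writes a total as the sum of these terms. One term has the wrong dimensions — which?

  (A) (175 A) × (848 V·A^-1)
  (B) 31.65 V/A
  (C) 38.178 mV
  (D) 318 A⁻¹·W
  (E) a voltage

(B)

Dimensions:
  (A) [A] · [kg·m²·s⁻³·A⁻²] = kg·m²·s⁻³·A⁻¹
  (B) V·A⁻¹ = J·C⁻¹·A⁻¹ = kg·m²·s⁻³·A⁻²
  (C) V = J·C⁻¹ = kg·m²·s⁻³·A⁻¹
  (D) W·A⁻¹ = J·s⁻¹·A⁻¹ = kg·m²·s⁻³·A⁻¹
  (E) [voltage] = kg·m²·s⁻³·A⁻¹
All reduce to kg·m²·s⁻³·A⁻¹ except (B), which is kg·m²·s⁻³·A⁻².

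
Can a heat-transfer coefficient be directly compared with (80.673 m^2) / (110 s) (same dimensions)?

Dimensions:
  a heat-transfer coefficient:  [heat-transfer coefficient] = kg·s⁻³·K⁻¹
  (80.673 m^2) / (110 s):  [m²] / [s] = m²·s⁻¹
kg·s⁻³·K⁻¹ ≠ m²·s⁻¹, so they cannot be added.

No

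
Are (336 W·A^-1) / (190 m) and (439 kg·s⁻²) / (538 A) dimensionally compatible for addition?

Work out the base dimensions of each:
  (336 W·A^-1) / (190 m):  [kg·m²·s⁻³·A⁻¹] / [m] = kg·m·s⁻³·A⁻¹
  (439 kg·s⁻²) / (538 A):  [kg·s⁻²] / [A] = kg·s⁻²·A⁻¹
kg·m·s⁻³·A⁻¹ ≠ kg·s⁻²·A⁻¹, so they cannot be added.

No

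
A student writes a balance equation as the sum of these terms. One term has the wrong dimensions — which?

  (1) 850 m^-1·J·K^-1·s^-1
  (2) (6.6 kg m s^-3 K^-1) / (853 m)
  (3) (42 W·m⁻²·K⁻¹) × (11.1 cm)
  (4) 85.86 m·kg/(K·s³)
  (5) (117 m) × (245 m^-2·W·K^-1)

Work out the base dimensions of each:
  (1) J·s⁻¹·m⁻¹·K⁻¹ = N·m·s⁻¹·m⁻¹·K⁻¹ = kg·m·s⁻³·K⁻¹
  (2) [kg·m·s⁻³·K⁻¹] / [m] = kg·s⁻³·K⁻¹
  (3) [kg·s⁻³·K⁻¹] · [m] = kg·m·s⁻³·K⁻¹
  (4) kg·m·s⁻³·K⁻¹
  (5) [m] · [kg·s⁻³·K⁻¹] = kg·m·s⁻³·K⁻¹
All reduce to kg·m·s⁻³·K⁻¹ except (2), which is kg·s⁻³·K⁻¹.

(2)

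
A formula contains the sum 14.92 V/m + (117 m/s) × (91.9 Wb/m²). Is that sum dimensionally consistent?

Work out the base dimensions of each:
  14.92 V/m:  V·m⁻¹ = J·C⁻¹·m⁻¹ = kg·m·s⁻³·A⁻¹
  (117 m/s) × (91.9 Wb/m²):  [m·s⁻¹] · [kg·s⁻²·A⁻¹] = kg·m·s⁻³·A⁻¹
Both are kg·m·s⁻³·A⁻¹, so they have the same dimensions and can be added.

Yes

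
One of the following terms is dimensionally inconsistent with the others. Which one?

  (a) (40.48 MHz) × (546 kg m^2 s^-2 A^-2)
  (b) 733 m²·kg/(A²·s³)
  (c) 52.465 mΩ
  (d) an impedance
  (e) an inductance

In SI base units:
  (a) [s⁻¹] · [kg·m²·s⁻²·A⁻²] = kg·m²·s⁻³·A⁻²
  (b) kg·m²·s⁻³·A⁻²
  (c) Ω = V·A⁻¹ = kg·m²·s⁻³·A⁻²
  (d) [impedance] = kg·m²·s⁻³·A⁻²
  (e) [inductance] = kg·m²·s⁻²·A⁻²
All reduce to kg·m²·s⁻³·A⁻² except (e), which is kg·m²·s⁻²·A⁻².

(e)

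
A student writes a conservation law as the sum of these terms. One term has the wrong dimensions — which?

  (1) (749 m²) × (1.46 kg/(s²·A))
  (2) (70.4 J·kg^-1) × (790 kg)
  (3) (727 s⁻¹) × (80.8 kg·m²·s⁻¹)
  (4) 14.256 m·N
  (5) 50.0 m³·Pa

Work out the base dimensions of each:
  (1) [m²] · [kg·s⁻²·A⁻¹] = kg·m²·s⁻²·A⁻¹
  (2) [m²·s⁻²] · [kg] = kg·m²·s⁻²
  (3) [s⁻¹] · [kg·m²·s⁻¹] = kg·m²·s⁻²
  (4) N·m = kg·m·s⁻²·m = kg·m²·s⁻²
  (5) Pa·m³ = N·m⁻²·m³ = kg·m²·s⁻²
All reduce to kg·m²·s⁻² except (1), which is kg·m²·s⁻²·A⁻¹.

(1)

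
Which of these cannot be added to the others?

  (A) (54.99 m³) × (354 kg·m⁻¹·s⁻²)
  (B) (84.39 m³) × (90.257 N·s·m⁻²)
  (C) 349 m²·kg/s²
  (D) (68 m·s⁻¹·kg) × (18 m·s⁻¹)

(B)

Work out the base dimensions of each:
  (A) [m³] · [kg·m⁻¹·s⁻²] = kg·m²·s⁻²
  (B) [m³] · [kg·m⁻¹·s⁻¹] = kg·m²·s⁻¹
  (C) kg·m²·s⁻²
  (D) [kg·m·s⁻¹] · [m·s⁻¹] = kg·m²·s⁻²
All reduce to kg·m²·s⁻² except (B), which is kg·m²·s⁻¹.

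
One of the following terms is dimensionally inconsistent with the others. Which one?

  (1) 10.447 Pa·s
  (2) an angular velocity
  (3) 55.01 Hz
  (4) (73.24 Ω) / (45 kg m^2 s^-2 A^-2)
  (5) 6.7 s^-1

Expand each in SI base units:
  (1) Pa·s = N·m⁻²·s = kg·m⁻¹·s⁻¹
  (2) [angular velocity] = s⁻¹
  (3) Hz = s⁻¹
  (4) [kg·m²·s⁻³·A⁻²] / [kg·m²·s⁻²·A⁻²] = s⁻¹
  (5) s⁻¹
All reduce to s⁻¹ except (1), which is kg·m⁻¹·s⁻¹.

(1)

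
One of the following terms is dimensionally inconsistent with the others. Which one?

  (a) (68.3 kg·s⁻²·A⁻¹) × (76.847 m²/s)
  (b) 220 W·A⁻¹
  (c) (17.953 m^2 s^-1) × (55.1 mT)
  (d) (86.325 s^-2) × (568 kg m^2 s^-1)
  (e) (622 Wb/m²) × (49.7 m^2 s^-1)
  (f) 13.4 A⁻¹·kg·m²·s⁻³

(d)

Reduce each to base SI dimensions:
  (a) [kg·s⁻²·A⁻¹] · [m²·s⁻¹] = kg·m²·s⁻³·A⁻¹
  (b) W·A⁻¹ = J·s⁻¹·A⁻¹ = kg·m²·s⁻³·A⁻¹
  (c) [m²·s⁻¹] · [kg·s⁻²·A⁻¹] = kg·m²·s⁻³·A⁻¹
  (d) [s⁻²] · [kg·m²·s⁻¹] = kg·m²·s⁻³
  (e) [kg·s⁻²·A⁻¹] · [m²·s⁻¹] = kg·m²·s⁻³·A⁻¹
  (f) kg·m²·s⁻³·A⁻¹
All reduce to kg·m²·s⁻³·A⁻¹ except (d), which is kg·m²·s⁻³.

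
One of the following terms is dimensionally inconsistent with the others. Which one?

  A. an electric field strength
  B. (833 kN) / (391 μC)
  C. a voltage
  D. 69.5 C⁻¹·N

In SI base units:
  A. [electric field strength] = kg·m·s⁻³·A⁻¹
  B. [kg·m·s⁻²] / [s·A] = kg·m·s⁻³·A⁻¹
  C. [voltage] = kg·m²·s⁻³·A⁻¹
  D. N·C⁻¹ = kg·m·s⁻²·(s·A)⁻¹ = kg·m·s⁻³·A⁻¹
All reduce to kg·m·s⁻³·A⁻¹ except C., which is kg·m²·s⁻³·A⁻¹.

C.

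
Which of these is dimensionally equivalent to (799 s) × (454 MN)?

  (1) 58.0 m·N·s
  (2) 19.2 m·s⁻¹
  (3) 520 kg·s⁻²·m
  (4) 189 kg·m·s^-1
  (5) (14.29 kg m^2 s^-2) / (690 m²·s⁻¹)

Reference: [s] · [kg·m·s⁻²] = kg·m·s⁻¹.
Each option:
  (1) N·m·s = kg·m·s⁻²·m·s = kg·m²·s⁻¹
  (2) m·s⁻¹
  (3) kg·m·s⁻²
  (4) kg·m·s⁻¹  ← same
  (5) [kg·m²·s⁻²] / [m²·s⁻¹] = kg·s⁻¹
Only (4) matches kg·m·s⁻¹.

(4)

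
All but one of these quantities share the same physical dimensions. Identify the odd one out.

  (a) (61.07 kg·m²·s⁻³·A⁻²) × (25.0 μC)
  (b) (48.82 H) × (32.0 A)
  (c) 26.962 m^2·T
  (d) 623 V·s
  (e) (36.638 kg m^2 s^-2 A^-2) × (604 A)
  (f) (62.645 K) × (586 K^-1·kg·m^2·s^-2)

(f)

Reduce each to base SI dimensions:
  (a) [kg·m²·s⁻³·A⁻²] · [s·A] = kg·m²·s⁻²·A⁻¹
  (b) [kg·m²·s⁻²·A⁻²] · [A] = kg·m²·s⁻²·A⁻¹
  (c) T·m² = Wb·m⁻²·m² = kg·m²·s⁻²·A⁻¹
  (d) V·s = J·C⁻¹·s = kg·m²·s⁻²·A⁻¹
  (e) [kg·m²·s⁻²·A⁻²] · [A] = kg·m²·s⁻²·A⁻¹
  (f) [K] · [kg·m²·s⁻²·K⁻¹] = kg·m²·s⁻²
All reduce to kg·m²·s⁻²·A⁻¹ except (f), which is kg·m²·s⁻².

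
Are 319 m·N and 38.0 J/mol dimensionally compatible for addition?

No

Reduce each to base SI dimensions:
  319 m·N:  N·m = kg·m·s⁻²·m = kg·m²·s⁻²
  38.0 J/mol:  J·mol⁻¹ = N·m·mol⁻¹ = kg·m²·s⁻²·mol⁻¹
kg·m²·s⁻² ≠ kg·m²·s⁻²·mol⁻¹, so they cannot be added.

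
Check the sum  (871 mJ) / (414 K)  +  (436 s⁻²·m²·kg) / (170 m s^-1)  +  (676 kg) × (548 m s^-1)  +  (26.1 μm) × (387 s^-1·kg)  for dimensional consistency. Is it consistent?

No

Reduce each to base SI dimensions:
  (871 mJ) / (414 K):  [kg·m²·s⁻²] / [K] = kg·m²·s⁻²·K⁻¹
  (436 s⁻²·m²·kg) / (170 m s^-1):  [kg·m²·s⁻²] / [m·s⁻¹] = kg·m·s⁻¹
  (676 kg) × (548 m s^-1):  [kg] · [m·s⁻¹] = kg·m·s⁻¹
  (26.1 μm) × (387 s^-1·kg):  [m] · [kg·s⁻¹] = kg·m·s⁻¹
The terms do not share a single dimension (kg·m²·s⁻²·K⁻¹ vs kg·m·s⁻¹).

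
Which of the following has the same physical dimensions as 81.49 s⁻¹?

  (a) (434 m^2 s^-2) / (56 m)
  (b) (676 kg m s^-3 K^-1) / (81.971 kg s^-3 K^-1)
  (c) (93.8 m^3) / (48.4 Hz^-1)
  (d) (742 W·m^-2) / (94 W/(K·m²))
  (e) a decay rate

Reference: s⁻¹.
Each option:
  (a) [m²·s⁻²] / [m] = m·s⁻²
  (b) [kg·m·s⁻³·K⁻¹] / [kg·s⁻³·K⁻¹] = m
  (c) [m³] / [s] = m³·s⁻¹
  (d) [kg·s⁻³] / [kg·s⁻³·K⁻¹] = K
  (e) [decay rate] = s⁻¹  ← same
Only (e) matches s⁻¹.

(e)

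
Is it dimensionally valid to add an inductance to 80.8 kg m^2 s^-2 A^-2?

Yes

Work out the base dimensions of each:
  an inductance:  [inductance] = kg·m²·s⁻²·A⁻²
  80.8 kg m^2 s^-2 A^-2:  kg·m²·s⁻²·A⁻²
Both are kg·m²·s⁻²·A⁻², so they have the same dimensions and can be added.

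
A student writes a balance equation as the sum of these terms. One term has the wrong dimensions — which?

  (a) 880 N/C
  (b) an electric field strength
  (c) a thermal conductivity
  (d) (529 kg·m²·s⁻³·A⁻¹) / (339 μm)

Expand each in SI base units:
  (a) N·C⁻¹ = kg·m·s⁻²·(s·A)⁻¹ = kg·m·s⁻³·A⁻¹
  (b) [electric field strength] = kg·m·s⁻³·A⁻¹
  (c) [thermal conductivity] = kg·m·s⁻³·K⁻¹
  (d) [kg·m²·s⁻³·A⁻¹] / [m] = kg·m·s⁻³·A⁻¹
All reduce to kg·m·s⁻³·A⁻¹ except (c), which is kg·m·s⁻³·K⁻¹.

(c)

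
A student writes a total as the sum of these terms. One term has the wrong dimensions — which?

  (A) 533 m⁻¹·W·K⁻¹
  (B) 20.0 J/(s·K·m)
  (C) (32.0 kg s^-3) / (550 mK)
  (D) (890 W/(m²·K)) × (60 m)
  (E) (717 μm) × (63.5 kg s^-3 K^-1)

Expand each in SI base units:
  (A) W·m⁻¹·K⁻¹ = J·s⁻¹·m⁻¹·K⁻¹ = kg·m·s⁻³·K⁻¹
  (B) J·s⁻¹·m⁻¹·K⁻¹ = N·m·s⁻¹·m⁻¹·K⁻¹ = kg·m·s⁻³·K⁻¹
  (C) [kg·s⁻³] / [K] = kg·s⁻³·K⁻¹
  (D) [kg·s⁻³·K⁻¹] · [m] = kg·m·s⁻³·K⁻¹
  (E) [m] · [kg·s⁻³·K⁻¹] = kg·m·s⁻³·K⁻¹
All reduce to kg·m·s⁻³·K⁻¹ except (C), which is kg·s⁻³·K⁻¹.

(C)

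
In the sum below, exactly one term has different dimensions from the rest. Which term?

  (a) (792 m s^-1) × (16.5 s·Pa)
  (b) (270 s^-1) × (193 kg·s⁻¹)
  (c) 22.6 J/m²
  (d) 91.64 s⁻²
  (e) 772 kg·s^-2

(d)

Expand each in SI base units:
  (a) [m·s⁻¹] · [kg·m⁻¹·s⁻¹] = kg·s⁻²
  (b) [s⁻¹] · [kg·s⁻¹] = kg·s⁻²
  (c) J·m⁻² = N·m·m⁻² = kg·s⁻²
  (d) s⁻²
  (e) kg·s⁻²
All reduce to kg·s⁻² except (d), which is s⁻².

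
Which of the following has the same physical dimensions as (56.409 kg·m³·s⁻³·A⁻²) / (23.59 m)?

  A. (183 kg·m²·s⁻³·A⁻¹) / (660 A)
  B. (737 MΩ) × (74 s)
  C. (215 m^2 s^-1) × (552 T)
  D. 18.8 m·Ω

Reference: [kg·m³·s⁻³·A⁻²] / [m] = kg·m²·s⁻³·A⁻².
Each option:
  A. [kg·m²·s⁻³·A⁻¹] / [A] = kg·m²·s⁻³·A⁻²  ← same
  B. [kg·m²·s⁻³·A⁻²] · [s] = kg·m²·s⁻²·A⁻²
  C. [m²·s⁻¹] · [kg·s⁻²·A⁻¹] = kg·m²·s⁻³·A⁻¹
  D. Ω·m = V·A⁻¹·m = kg·m³·s⁻³·A⁻²
Only A. matches kg·m²·s⁻³·A⁻².

A.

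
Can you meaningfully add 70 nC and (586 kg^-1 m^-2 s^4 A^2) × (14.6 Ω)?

No

Work out the base dimensions of each:
  70 nC:  C = s·A
  (586 kg^-1 m^-2 s^4 A^2) × (14.6 Ω):  [kg⁻¹·m⁻²·s⁴·A²] · [kg·m²·s⁻³·A⁻²] = s
s·A ≠ s, so they cannot be added.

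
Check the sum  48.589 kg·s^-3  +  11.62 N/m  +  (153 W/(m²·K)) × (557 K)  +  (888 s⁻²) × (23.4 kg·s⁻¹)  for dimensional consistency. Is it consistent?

Reduce each to base SI dimensions:
  48.589 kg·s^-3:  kg·s⁻³
  11.62 N/m:  N·m⁻¹ = kg·m·s⁻²·m⁻¹ = kg·s⁻²
  (153 W/(m²·K)) × (557 K):  [kg·s⁻³·K⁻¹] · [K] = kg·s⁻³
  (888 s⁻²) × (23.4 kg·s⁻¹):  [s⁻²] · [kg·s⁻¹] = kg·s⁻³
The terms do not share a single dimension (kg·s⁻² vs kg·s⁻³).

No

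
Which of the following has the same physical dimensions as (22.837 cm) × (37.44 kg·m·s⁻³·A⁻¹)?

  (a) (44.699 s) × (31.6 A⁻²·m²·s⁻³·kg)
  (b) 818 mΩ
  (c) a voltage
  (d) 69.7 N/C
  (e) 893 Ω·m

(c)

Reference: [m] · [kg·m·s⁻³·A⁻¹] = kg·m²·s⁻³·A⁻¹.
Each option:
  (a) [s] · [kg·m²·s⁻³·A⁻²] = kg·m²·s⁻²·A⁻²
  (b) Ω = V·A⁻¹ = kg·m²·s⁻³·A⁻²
  (c) [voltage] = kg·m²·s⁻³·A⁻¹  ← same
  (d) N·C⁻¹ = kg·m·s⁻²·(s·A)⁻¹ = kg·m·s⁻³·A⁻¹
  (e) Ω·m = V·A⁻¹·m = kg·m³·s⁻³·A⁻²
Only (c) matches kg·m²·s⁻³·A⁻¹.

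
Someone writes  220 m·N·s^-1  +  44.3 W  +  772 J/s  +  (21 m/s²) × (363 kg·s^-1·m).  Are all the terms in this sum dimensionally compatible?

Reduce each to base SI dimensions:
  220 m·N·s^-1:  N·m·s⁻¹ = kg·m·s⁻²·m·s⁻¹ = kg·m²·s⁻³
  44.3 W:  W = J·s⁻¹ = kg·m²·s⁻³
  772 J/s:  J·s⁻¹ = N·m·s⁻¹ = kg·m²·s⁻³
  (21 m/s²) × (363 kg·s^-1·m):  [m·s⁻²] · [kg·m·s⁻¹] = kg·m²·s⁻³
Every term reduces to kg·m²·s⁻³.

Yes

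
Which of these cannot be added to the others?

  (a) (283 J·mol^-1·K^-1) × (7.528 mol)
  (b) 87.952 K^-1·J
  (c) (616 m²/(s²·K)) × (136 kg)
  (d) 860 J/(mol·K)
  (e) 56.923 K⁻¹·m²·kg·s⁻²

(d)

Expand each in SI base units:
  (a) [kg·m²·s⁻²·K⁻¹·mol⁻¹] · [mol] = kg·m²·s⁻²·K⁻¹
  (b) J·K⁻¹ = N·m·K⁻¹ = kg·m²·s⁻²·K⁻¹
  (c) [m²·s⁻²·K⁻¹] · [kg] = kg·m²·s⁻²·K⁻¹
  (d) J·mol⁻¹·K⁻¹ = N·m·mol⁻¹·K⁻¹ = kg·m²·s⁻²·K⁻¹·mol⁻¹
  (e) kg·m²·s⁻²·K⁻¹
All reduce to kg·m²·s⁻²·K⁻¹ except (d), which is kg·m²·s⁻²·K⁻¹·mol⁻¹.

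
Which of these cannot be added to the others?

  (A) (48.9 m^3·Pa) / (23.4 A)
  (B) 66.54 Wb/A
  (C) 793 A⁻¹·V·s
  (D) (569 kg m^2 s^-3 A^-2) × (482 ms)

(A)

In SI base units:
  (A) [kg·m²·s⁻²] / [A] = kg·m²·s⁻²·A⁻¹
  (B) Wb·A⁻¹ = V·s·A⁻¹ = kg·m²·s⁻²·A⁻²
  (C) V·s·A⁻¹ = J·C⁻¹·s·A⁻¹ = kg·m²·s⁻²·A⁻²
  (D) [kg·m²·s⁻³·A⁻²] · [s] = kg·m²·s⁻²·A⁻²
All reduce to kg·m²·s⁻²·A⁻² except (A), which is kg·m²·s⁻²·A⁻¹.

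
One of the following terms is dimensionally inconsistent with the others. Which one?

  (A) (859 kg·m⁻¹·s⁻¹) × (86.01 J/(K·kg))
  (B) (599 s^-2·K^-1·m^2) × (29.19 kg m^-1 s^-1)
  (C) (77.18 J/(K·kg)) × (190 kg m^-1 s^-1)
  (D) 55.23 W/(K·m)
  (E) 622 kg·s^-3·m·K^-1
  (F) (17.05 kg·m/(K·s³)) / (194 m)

(F)

Dimensions:
  (A) [kg·m⁻¹·s⁻¹] · [m²·s⁻²·K⁻¹] = kg·m·s⁻³·K⁻¹
  (B) [m²·s⁻²·K⁻¹] · [kg·m⁻¹·s⁻¹] = kg·m·s⁻³·K⁻¹
  (C) [m²·s⁻²·K⁻¹] · [kg·m⁻¹·s⁻¹] = kg·m·s⁻³·K⁻¹
  (D) W·m⁻¹·K⁻¹ = J·s⁻¹·m⁻¹·K⁻¹ = kg·m·s⁻³·K⁻¹
  (E) kg·m·s⁻³·K⁻¹
  (F) [kg·m·s⁻³·K⁻¹] / [m] = kg·s⁻³·K⁻¹
All reduce to kg·m·s⁻³·K⁻¹ except (F), which is kg·s⁻³·K⁻¹.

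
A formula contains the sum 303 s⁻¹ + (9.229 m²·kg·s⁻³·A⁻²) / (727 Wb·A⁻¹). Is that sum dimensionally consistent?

In SI base units:
  303 s⁻¹:  s⁻¹
  (9.229 m²·kg·s⁻³·A⁻²) / (727 Wb·A⁻¹):  [kg·m²·s⁻³·A⁻²] / [kg·m²·s⁻²·A⁻²] = s⁻¹
Both are s⁻¹, so they have the same dimensions and can be added.

Yes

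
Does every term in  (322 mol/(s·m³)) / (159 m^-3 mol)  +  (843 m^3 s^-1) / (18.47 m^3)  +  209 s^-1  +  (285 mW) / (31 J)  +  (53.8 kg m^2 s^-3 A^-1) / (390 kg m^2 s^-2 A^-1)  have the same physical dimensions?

Dimensions:
  (322 mol/(s·m³)) / (159 m^-3 mol):  [m⁻³·s⁻¹·mol] / [m⁻³·mol] = s⁻¹
  (843 m^3 s^-1) / (18.47 m^3):  [m³·s⁻¹] / [m³] = s⁻¹
  209 s^-1:  s⁻¹
  (285 mW) / (31 J):  [kg·m²·s⁻³] / [kg·m²·s⁻²] = s⁻¹
  (53.8 kg m^2 s^-3 A^-1) / (390 kg m^2 s^-2 A^-1):  [kg·m²·s⁻³·A⁻¹] / [kg·m²·s⁻²·A⁻¹] = s⁻¹
Every term reduces to s⁻¹.

Yes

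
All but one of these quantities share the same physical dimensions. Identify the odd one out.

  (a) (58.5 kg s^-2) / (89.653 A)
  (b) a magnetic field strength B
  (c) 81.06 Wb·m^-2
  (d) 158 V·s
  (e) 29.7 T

Dimensions:
  (a) [kg·s⁻²] / [A] = kg·s⁻²·A⁻¹
  (b) [magnetic field strength B] = kg·s⁻²·A⁻¹
  (c) Wb·m⁻² = V·s·m⁻² = kg·s⁻²·A⁻¹
  (d) V·s = J·C⁻¹·s = kg·m²·s⁻²·A⁻¹
  (e) T = Wb·m⁻² = kg·s⁻²·A⁻¹
All reduce to kg·s⁻²·A⁻¹ except (d), which is kg·m²·s⁻²·A⁻¹.

(d)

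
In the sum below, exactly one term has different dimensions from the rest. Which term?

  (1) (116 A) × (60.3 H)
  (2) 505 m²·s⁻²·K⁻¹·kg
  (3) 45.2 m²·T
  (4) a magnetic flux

(2)

Work out the base dimensions of each:
  (1) [A] · [kg·m²·s⁻²·A⁻²] = kg·m²·s⁻²·A⁻¹
  (2) kg·m²·s⁻²·K⁻¹
  (3) T·m² = Wb·m⁻²·m² = kg·m²·s⁻²·A⁻¹
  (4) [magnetic flux] = kg·m²·s⁻²·A⁻¹
All reduce to kg·m²·s⁻²·A⁻¹ except (2), which is kg·m²·s⁻²·K⁻¹.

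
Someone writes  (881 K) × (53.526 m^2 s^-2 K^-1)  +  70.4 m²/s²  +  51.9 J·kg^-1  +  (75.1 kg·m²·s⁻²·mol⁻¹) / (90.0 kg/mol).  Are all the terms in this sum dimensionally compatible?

In SI base units:
  (881 K) × (53.526 m^2 s^-2 K^-1):  [K] · [m²·s⁻²·K⁻¹] = m²·s⁻²
  70.4 m²/s²:  m²·s⁻²
  51.9 J·kg^-1:  J·kg⁻¹ = N·m·kg⁻¹ = m²·s⁻²
  (75.1 kg·m²·s⁻²·mol⁻¹) / (90.0 kg/mol):  [kg·m²·s⁻²·mol⁻¹] / [kg·mol⁻¹] = m²·s⁻²
Every term reduces to m²·s⁻².

Yes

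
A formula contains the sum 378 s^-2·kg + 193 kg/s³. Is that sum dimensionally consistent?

No

Work out the base dimensions of each:
  378 s^-2·kg:  kg·s⁻²
  193 kg/s³:  kg·s⁻³
kg·s⁻² ≠ kg·s⁻³, so they cannot be added.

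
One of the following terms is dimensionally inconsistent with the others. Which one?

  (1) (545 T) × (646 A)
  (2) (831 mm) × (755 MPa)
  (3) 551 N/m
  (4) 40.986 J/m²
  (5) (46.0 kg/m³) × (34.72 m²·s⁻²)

(5)

Dimensions:
  (1) [kg·s⁻²·A⁻¹] · [A] = kg·s⁻²
  (2) [m] · [kg·m⁻¹·s⁻²] = kg·s⁻²
  (3) N·m⁻¹ = kg·m·s⁻²·m⁻¹ = kg·s⁻²
  (4) J·m⁻² = N·m·m⁻² = kg·s⁻²
  (5) [kg·m⁻³] · [m²·s⁻²] = kg·m⁻¹·s⁻²
All reduce to kg·s⁻² except (5), which is kg·m⁻¹·s⁻².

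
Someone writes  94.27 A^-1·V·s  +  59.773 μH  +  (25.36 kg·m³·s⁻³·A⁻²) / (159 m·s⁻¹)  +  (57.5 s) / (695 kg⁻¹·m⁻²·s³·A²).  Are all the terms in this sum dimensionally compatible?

Yes

Work out the base dimensions of each:
  94.27 A^-1·V·s:  V·s·A⁻¹ = J·C⁻¹·s·A⁻¹ = kg·m²·s⁻²·A⁻²
  59.773 μH:  H = V·s·A⁻¹ = kg·m²·s⁻²·A⁻²
  (25.36 kg·m³·s⁻³·A⁻²) / (159 m·s⁻¹):  [kg·m³·s⁻³·A⁻²] / [m·s⁻¹] = kg·m²·s⁻²·A⁻²
  (57.5 s) / (695 kg⁻¹·m⁻²·s³·A²):  [s] / [kg⁻¹·m⁻²·s³·A²] = kg·m²·s⁻²·A⁻²
Every term reduces to kg·m²·s⁻²·A⁻².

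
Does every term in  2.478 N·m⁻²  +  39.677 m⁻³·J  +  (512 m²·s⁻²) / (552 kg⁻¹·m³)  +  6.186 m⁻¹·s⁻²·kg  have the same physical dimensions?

Yes

Work out the base dimensions of each:
  2.478 N·m⁻²:  N·m⁻² = kg·m·s⁻²·m⁻² = kg·m⁻¹·s⁻²
  39.677 m⁻³·J:  J·m⁻³ = N·m·m⁻³ = kg·m⁻¹·s⁻²
  (512 m²·s⁻²) / (552 kg⁻¹·m³):  [m²·s⁻²] / [kg⁻¹·m³] = kg·m⁻¹·s⁻²
  6.186 m⁻¹·s⁻²·kg:  kg·m⁻¹·s⁻²
Every term reduces to kg·m⁻¹·s⁻².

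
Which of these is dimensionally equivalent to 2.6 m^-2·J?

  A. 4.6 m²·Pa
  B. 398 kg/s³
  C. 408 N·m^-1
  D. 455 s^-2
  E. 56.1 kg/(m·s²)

C.

Reference: J·m⁻² = N·m·m⁻² = kg·s⁻².
Each option:
  A. Pa·m² = N·m⁻²·m² = kg·m·s⁻²
  B. kg·s⁻³
  C. N·m⁻¹ = kg·m·s⁻²·m⁻¹ = kg·s⁻²  ← same
  D. s⁻²
  E. kg·m⁻¹·s⁻²
Only C. matches kg·s⁻².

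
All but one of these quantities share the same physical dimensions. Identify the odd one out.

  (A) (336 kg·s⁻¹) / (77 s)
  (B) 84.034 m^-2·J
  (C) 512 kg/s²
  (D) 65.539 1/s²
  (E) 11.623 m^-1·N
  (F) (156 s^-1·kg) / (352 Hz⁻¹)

(D)

Reduce each to base SI dimensions:
  (A) [kg·s⁻¹] / [s] = kg·s⁻²
  (B) J·m⁻² = N·m·m⁻² = kg·s⁻²
  (C) kg·s⁻²
  (D) s⁻²
  (E) N·m⁻¹ = kg·m·s⁻²·m⁻¹ = kg·s⁻²
  (F) [kg·s⁻¹] / [s] = kg·s⁻²
All reduce to kg·s⁻² except (D), which is s⁻².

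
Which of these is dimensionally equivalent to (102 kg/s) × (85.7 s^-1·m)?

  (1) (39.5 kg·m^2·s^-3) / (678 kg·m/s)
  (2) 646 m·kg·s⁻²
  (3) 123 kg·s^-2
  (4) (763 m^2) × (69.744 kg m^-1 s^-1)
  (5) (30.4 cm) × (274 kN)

Reference: [kg·s⁻¹] · [m·s⁻¹] = kg·m·s⁻².
Each option:
  (1) [kg·m²·s⁻³] / [kg·m·s⁻¹] = m·s⁻²
  (2) kg·m·s⁻²  ← same
  (3) kg·s⁻²
  (4) [m²] · [kg·m⁻¹·s⁻¹] = kg·m·s⁻¹
  (5) [m] · [kg·m·s⁻²] = kg·m²·s⁻²
Only (2) matches kg·m·s⁻².

(2)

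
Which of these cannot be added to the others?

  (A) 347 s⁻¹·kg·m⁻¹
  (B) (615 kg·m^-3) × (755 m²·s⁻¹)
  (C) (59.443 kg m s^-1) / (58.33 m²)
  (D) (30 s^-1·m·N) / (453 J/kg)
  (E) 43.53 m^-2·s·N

Expand each in SI base units:
  (A) kg·m⁻¹·s⁻¹
  (B) [kg·m⁻³] · [m²·s⁻¹] = kg·m⁻¹·s⁻¹
  (C) [kg·m·s⁻¹] / [m²] = kg·m⁻¹·s⁻¹
  (D) [kg·m²·s⁻³] / [m²·s⁻²] = kg·s⁻¹
  (E) N·s·m⁻² = kg·m·s⁻²·s·m⁻² = kg·m⁻¹·s⁻¹
All reduce to kg·m⁻¹·s⁻¹ except (D), which is kg·s⁻¹.

(D)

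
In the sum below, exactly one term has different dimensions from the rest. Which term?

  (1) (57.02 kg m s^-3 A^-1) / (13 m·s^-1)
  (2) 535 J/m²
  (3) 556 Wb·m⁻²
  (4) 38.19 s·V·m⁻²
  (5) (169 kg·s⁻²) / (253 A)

(2)

Reduce each to base SI dimensions:
  (1) [kg·m·s⁻³·A⁻¹] / [m·s⁻¹] = kg·s⁻²·A⁻¹
  (2) J·m⁻² = N·m·m⁻² = kg·s⁻²
  (3) Wb·m⁻² = V·s·m⁻² = kg·s⁻²·A⁻¹
  (4) V·s·m⁻² = J·C⁻¹·s·m⁻² = kg·s⁻²·A⁻¹
  (5) [kg·s⁻²] / [A] = kg·s⁻²·A⁻¹
All reduce to kg·s⁻²·A⁻¹ except (2), which is kg·s⁻².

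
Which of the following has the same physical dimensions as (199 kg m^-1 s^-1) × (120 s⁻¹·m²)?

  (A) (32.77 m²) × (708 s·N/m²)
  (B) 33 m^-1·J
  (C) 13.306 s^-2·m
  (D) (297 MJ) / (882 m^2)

(B)

Reference: [kg·m⁻¹·s⁻¹] · [m²·s⁻¹] = kg·m·s⁻².
Each option:
  (A) [m²] · [kg·m⁻¹·s⁻¹] = kg·m·s⁻¹
  (B) J·m⁻¹ = N·m·m⁻¹ = kg·m·s⁻²  ← same
  (C) m·s⁻²
  (D) [kg·m²·s⁻²] / [m²] = kg·s⁻²
Only (B) matches kg·m·s⁻².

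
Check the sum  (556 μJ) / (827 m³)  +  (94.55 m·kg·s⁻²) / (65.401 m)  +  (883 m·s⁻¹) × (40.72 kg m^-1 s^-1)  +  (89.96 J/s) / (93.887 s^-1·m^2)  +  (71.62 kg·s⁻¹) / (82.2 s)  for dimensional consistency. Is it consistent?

No

Dimensions:
  (556 μJ) / (827 m³):  [kg·m²·s⁻²] / [m³] = kg·m⁻¹·s⁻²
  (94.55 m·kg·s⁻²) / (65.401 m):  [kg·m·s⁻²] / [m] = kg·s⁻²
  (883 m·s⁻¹) × (40.72 kg m^-1 s^-1):  [m·s⁻¹] · [kg·m⁻¹·s⁻¹] = kg·s⁻²
  (89.96 J/s) / (93.887 s^-1·m^2):  [kg·m²·s⁻³] / [m²·s⁻¹] = kg·s⁻²
  (71.62 kg·s⁻¹) / (82.2 s):  [kg·s⁻¹] / [s] = kg·s⁻²
The terms do not share a single dimension (kg·m⁻¹·s⁻² vs kg·s⁻²).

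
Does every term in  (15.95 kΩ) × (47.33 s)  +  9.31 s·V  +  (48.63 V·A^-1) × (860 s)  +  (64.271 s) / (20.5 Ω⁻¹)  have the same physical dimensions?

No

Expand each in SI base units:
  (15.95 kΩ) × (47.33 s):  [kg·m²·s⁻³·A⁻²] · [s] = kg·m²·s⁻²·A⁻²
  9.31 s·V:  V·s = J·C⁻¹·s = kg·m²·s⁻²·A⁻¹
  (48.63 V·A^-1) × (860 s):  [kg·m²·s⁻³·A⁻²] · [s] = kg·m²·s⁻²·A⁻²
  (64.271 s) / (20.5 Ω⁻¹):  [s] / [kg⁻¹·m⁻²·s³·A²] = kg·m²·s⁻²·A⁻²
The terms do not share a single dimension (kg·m²·s⁻²·A⁻² vs kg·m²·s⁻²·A⁻¹).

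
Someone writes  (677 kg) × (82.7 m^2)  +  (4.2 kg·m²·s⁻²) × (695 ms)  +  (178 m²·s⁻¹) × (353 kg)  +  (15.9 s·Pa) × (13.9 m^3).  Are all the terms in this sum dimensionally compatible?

In SI base units:
  (677 kg) × (82.7 m^2):  [kg] · [m²] = kg·m²
  (4.2 kg·m²·s⁻²) × (695 ms):  [kg·m²·s⁻²] · [s] = kg·m²·s⁻¹
  (178 m²·s⁻¹) × (353 kg):  [m²·s⁻¹] · [kg] = kg·m²·s⁻¹
  (15.9 s·Pa) × (13.9 m^3):  [kg·m⁻¹·s⁻¹] · [m³] = kg·m²·s⁻¹
The terms do not share a single dimension (kg·m² vs kg·m²·s⁻¹).

No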